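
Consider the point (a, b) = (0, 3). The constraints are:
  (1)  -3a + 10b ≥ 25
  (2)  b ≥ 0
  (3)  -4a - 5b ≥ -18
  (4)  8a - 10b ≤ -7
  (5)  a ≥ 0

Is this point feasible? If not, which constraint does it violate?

(1): 30 ≥ 25 ✓
(2): 3 ≥ 0 ✓
(3): -15 ≥ -18 ✓
(4): -30 ≤ -7 ✓
(5): 0 ≥ 0 ✓

feasible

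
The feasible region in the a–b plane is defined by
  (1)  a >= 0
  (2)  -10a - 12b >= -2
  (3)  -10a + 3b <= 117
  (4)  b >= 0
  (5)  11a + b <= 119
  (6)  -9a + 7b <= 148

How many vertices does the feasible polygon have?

Of the 15 pairwise boundary intersections, those satisfying every inequality are:
  (0, 1/6)
  (0, 0)
  (1/5, 0)

3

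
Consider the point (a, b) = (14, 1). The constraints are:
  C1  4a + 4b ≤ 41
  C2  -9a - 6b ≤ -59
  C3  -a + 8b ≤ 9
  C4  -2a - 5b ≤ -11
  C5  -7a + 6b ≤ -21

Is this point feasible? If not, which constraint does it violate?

Constraint C1: 4a + 4b = 60, which is not ≤ 41. All other constraints are satisfied.

not feasible — violates C1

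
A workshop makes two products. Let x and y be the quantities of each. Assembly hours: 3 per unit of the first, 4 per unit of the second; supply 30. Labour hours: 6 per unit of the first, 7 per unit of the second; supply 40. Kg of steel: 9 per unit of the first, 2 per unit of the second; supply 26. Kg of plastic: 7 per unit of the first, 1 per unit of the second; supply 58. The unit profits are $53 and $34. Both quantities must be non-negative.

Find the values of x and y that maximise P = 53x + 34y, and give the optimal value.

Feasible corners and P = 53x + 34y:
  (0, 0) → P = 0
  (0, 40/7) → P = 1360/7
  (26/9, 0) → P = 1378/9
  (2, 4) → P = 242

x = 2, y = 4, maximum P = 242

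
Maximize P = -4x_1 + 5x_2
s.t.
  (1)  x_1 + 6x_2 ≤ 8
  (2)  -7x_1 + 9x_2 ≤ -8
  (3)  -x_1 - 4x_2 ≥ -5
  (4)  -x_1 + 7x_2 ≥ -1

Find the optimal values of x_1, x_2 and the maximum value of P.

x_1 = 47/40, x_2 = 1/40, maximum P = -183/40

Vertices and P = -4x_1 + 5x_2:
  (77/37, 27/37) → P = -173/37
  (47/40, 1/40) → P = -183/40
  (39/11, 4/11) → P = -136/11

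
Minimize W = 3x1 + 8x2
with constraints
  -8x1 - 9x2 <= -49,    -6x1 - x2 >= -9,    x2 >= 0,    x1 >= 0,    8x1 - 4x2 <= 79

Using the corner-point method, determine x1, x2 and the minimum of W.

x1 = 16/23, x2 = 111/23, minimum W = 936/23

Corner points and W = 3x1 + 8x2:
  (16/23, 111/23) → W = 936/23
  (0, 49/9) → W = 392/9
  (0, 9) → W = 72

The binding constraints are -8x1 - 9x2 = -49 and -6x1 - x2 = -9.
Solving simultaneously gives x1 = 16/23, x2 = 111/23.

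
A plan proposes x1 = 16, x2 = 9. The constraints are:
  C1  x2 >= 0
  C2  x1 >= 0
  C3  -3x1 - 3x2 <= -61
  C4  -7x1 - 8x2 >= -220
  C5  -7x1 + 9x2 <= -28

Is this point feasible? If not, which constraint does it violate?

feasible

C1: 9 ≥ 0 ✓
C2: 16 ≥ 0 ✓
C3: -75 ≤ -61 ✓
C4: -184 ≥ -220 ✓
C5: -31 ≤ -28 ✓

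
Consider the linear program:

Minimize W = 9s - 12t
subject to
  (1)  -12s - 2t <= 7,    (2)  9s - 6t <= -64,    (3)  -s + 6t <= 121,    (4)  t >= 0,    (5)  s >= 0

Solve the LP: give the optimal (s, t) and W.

s = 0, t = 121/6, minimum W = -242

Extreme points and W = 9s - 12t:
  (57/8, 1025/48) → W = -1537/8
  (0, 32/3) → W = -128
  (0, 121/6) → W = -242

At the optimal vertex, -s + 6t = 121 and s = 0.
Solving simultaneously gives s = 0, t = 121/6.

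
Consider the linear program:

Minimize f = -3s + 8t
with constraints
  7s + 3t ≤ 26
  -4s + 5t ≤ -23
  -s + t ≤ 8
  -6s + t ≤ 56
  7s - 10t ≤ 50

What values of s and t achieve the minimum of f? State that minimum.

s = -4, t = -39/5, minimum f = -252/5

Vertices and f = -3s + 8t:
  (199/47, -57/47) → f = -1053/47
  (410/91, -24/13) → f = -198/7
  (-4, -39/5) → f = -252/5

The binding constraints are -4s + 5t = -23 and 7s - 10t = 50.
Solving simultaneously gives s = -4, t = -39/5.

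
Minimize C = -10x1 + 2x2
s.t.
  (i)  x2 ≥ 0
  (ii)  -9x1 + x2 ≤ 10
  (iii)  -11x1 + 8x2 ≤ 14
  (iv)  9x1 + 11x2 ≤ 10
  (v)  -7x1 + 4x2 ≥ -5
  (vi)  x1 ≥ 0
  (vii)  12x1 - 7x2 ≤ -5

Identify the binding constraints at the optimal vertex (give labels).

(iv) and (vii)

Corner points and C = -10x1 + 2x2:
  (0, 10/11) → C = 20/11
  (1/13, 11/13) → C = 12/13
  (0, 5/7) → C = 10/7

The minimum is at (1/13, 11/13). Substituting into each constraint, equality holds for (iv) and (vii); the remaining constraints have slack.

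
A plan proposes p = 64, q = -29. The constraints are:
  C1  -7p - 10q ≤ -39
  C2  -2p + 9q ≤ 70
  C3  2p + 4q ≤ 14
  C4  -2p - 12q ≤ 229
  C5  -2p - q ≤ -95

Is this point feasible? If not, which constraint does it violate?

C1: -158 ≤ -39 ✓
C2: -389 ≤ 70 ✓
C3: 12 ≤ 14 ✓
C4: 220 ≤ 229 ✓
C5: -99 ≤ -95 ✓

feasible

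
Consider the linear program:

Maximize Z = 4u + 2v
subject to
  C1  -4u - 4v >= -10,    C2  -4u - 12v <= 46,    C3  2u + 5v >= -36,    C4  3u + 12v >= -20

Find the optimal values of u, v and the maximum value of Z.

Feasible corners and Z = 4u + 2v:
  (50/9, -55/18) → Z = 145/9
  (-101/2, 13) → Z = -176
  (-26, 29/6) → Z = -283/3
The feasible region is unbounded (it extends along (-1, 1), (-5, 2)), but Z strictly decreases along every unbounded feasible direction, so there is no improving ray and the maximum is attained at a vertex.

The binding constraints are -4u - 4v = -10 and 3u + 12v = -20.
Solving simultaneously gives u = 50/9, v = -55/18.

u = 50/9, v = -55/18, maximum Z = 145/9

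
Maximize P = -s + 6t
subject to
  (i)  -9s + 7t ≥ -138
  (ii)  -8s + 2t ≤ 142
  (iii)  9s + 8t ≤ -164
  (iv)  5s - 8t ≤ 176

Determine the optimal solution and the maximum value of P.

s = -732/41, t = -17/41, maximum P = 630/41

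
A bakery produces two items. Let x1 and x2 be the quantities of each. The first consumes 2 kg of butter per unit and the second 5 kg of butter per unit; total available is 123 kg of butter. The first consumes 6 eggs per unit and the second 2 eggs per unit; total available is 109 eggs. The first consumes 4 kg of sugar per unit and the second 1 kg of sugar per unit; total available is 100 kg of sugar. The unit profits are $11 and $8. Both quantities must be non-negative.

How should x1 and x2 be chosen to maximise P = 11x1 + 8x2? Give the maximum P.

x1 = 23/2, x2 = 20, maximum P = 573/2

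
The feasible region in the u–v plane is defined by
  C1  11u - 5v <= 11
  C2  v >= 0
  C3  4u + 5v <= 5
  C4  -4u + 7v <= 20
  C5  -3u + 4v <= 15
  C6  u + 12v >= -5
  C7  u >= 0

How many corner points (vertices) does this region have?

Of the 21 pairwise boundary intersections, those satisfying every inequality are:
  (1, 0)
  (16/15, 11/75)
  (0, 0)
  (0, 1)

4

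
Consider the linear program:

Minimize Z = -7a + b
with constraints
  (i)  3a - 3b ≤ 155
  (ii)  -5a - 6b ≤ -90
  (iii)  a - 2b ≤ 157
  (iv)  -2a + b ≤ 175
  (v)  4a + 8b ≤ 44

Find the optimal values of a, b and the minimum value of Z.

Vertices and Z = -7a + b:
  (400/11, -505/33) → Z = -8905/33
  (343/9, -122/9) → Z = -841/3
  (57/2, -35/4) → Z = -833/4

a = 343/9, b = -122/9, minimum Z = -841/3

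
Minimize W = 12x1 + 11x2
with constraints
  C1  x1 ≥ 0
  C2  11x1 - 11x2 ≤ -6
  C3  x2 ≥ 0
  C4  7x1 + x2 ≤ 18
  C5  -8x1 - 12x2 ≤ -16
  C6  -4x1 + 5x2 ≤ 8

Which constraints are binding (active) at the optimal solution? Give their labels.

C1 and C5

Feasible corners and W = 12x1 + 11x2:
  (0, 4/3) → W = 44/3
  (0, 8/5) → W = 88/5
  (24/11, 30/11) → W = 618/11
  (26/55, 56/55) → W = 928/55
  (82/39, 128/39) → W = 184/3

The minimum is at (0, 4/3). Substituting into each constraint, equality holds for C1 and C5; the remaining constraints have slack.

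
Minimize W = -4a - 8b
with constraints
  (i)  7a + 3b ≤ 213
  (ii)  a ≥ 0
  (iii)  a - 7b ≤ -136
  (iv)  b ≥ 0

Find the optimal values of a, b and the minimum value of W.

Feasible corners and W = -4a - 8b:
  (0, 71) → W = -568
  (1083/52, 1165/52) → W = -3413/13
  (0, 136/7) → W = -1088/7

The optimum lies where 7a + 3b = 213 and a = 0.
Solving simultaneously gives a = 0, b = 71.

a = 0, b = 71, minimum W = -568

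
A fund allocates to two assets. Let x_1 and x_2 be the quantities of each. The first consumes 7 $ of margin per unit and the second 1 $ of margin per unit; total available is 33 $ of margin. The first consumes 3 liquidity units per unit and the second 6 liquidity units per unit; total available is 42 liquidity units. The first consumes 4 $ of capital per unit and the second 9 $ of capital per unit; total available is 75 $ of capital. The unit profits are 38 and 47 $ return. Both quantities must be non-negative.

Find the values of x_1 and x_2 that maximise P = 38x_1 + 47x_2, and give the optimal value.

x_1 = 4, x_2 = 5, maximum P = 387

Corner points and P = 38x_1 + 47x_2:
  (0, 0) → P = 0
  (0, 7) → P = 329
  (33/7, 0) → P = 1254/7
  (4, 5) → P = 387

At the optimal vertex, 7x_1 + x_2 = 33 and 3x_1 + 6x_2 = 42.
Solving simultaneously gives x_1 = 4, x_2 = 5.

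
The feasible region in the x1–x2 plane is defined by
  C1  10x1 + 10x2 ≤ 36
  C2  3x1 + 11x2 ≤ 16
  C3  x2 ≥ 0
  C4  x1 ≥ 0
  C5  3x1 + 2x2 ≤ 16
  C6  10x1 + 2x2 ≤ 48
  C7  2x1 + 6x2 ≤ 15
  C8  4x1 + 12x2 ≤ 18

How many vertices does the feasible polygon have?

Intersecting each pair of boundary lines and keeping only the points that satisfy every inequality leaves:
  (18/5, 0)
  (63/20, 9/20)
  (0, 16/11)
  (3/4, 5/4)
  (0, 0)

5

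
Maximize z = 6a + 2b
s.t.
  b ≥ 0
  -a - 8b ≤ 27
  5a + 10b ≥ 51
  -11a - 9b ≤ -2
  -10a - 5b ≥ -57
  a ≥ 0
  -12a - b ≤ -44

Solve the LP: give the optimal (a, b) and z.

Vertices and z = 6a + 2b:
  (21/5, 3) → z = 156/5
  (389/115, 392/115) → z = 3118/115
  (163/50, 122/25) → z = 733/25

At the optimal vertex, 5a + 10b = 51 and -10a - 5b = -57.
Solving simultaneously gives a = 21/5, b = 3.

a = 21/5, b = 3, maximum z = 156/5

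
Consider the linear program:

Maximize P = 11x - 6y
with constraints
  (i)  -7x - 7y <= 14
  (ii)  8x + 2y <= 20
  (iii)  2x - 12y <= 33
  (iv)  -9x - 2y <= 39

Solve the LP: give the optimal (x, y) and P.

x = 153/50, y = -56/25, maximum P = 471/10

Extreme points and P = 11x - 6y:
  (9/14, -37/14) → P = 321/14
  (-5, 3) → P = -73
  (153/50, -56/25) → P = 471/10
  (-59, 246) → P = -2125

The binding constraints are 8x + 2y = 20 and 2x - 12y = 33.
Solving simultaneously gives x = 153/50, y = -56/25.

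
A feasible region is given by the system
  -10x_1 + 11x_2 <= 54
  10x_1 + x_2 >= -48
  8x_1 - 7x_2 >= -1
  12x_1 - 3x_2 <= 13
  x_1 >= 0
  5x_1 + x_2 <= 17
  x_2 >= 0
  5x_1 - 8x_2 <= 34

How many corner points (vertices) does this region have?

4

The feasible vertices (each the meet of two boundaries and inside every other half-plane) are:
  (47/30, 29/15)
  (0, 1/7)
  (13/12, 0)
  (0, 0)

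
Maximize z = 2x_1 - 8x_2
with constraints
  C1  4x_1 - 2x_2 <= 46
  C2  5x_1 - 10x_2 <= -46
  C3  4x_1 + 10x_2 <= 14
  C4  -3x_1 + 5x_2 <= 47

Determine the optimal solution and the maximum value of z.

Extreme points and z = 2x_1 - 8x_2:
  (-32/9, 127/45) → z = -1336/45
  (-48, -97/5) → z = 296/5
  (-8, 23/5) → z = -264/5

The binding constraints are 5x_1 - 10x_2 = -46 and -3x_1 + 5x_2 = 47.
Solving simultaneously gives x_1 = -48, x_2 = -97/5.

x_1 = -48, x_2 = -97/5, maximum z = 296/5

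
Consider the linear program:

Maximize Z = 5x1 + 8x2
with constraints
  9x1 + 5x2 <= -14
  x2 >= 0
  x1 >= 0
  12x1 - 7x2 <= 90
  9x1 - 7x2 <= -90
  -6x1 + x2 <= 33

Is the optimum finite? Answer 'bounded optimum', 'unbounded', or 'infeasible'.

infeasible

The boundaries x1 = 0 and 9x1 - 7x2 = -90 meet at (0, 90/7), but that point violates 9x1 + 5x2 ≤ -14. Every candidate vertex is excluded by some other constraint, so the feasible region is empty.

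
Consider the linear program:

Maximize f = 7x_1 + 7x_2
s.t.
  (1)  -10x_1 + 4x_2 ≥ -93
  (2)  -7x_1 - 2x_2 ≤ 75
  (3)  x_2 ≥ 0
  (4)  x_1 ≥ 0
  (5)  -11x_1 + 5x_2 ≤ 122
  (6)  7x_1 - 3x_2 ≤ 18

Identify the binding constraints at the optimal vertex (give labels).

Corner points and f = 7x_1 + 7x_2:
  (953/6, 2243/6) → f = 11186/3
  (207/2, 471/2) → f = 2373
  (0, 0) → f = 0
  (18/7, 0) → f = 18
  (0, 122/5) → f = 854/5

The maximum is at (953/6, 2243/6). Substituting into each constraint, equality holds for (1) and (5); the remaining constraints have slack.

(1) and (5)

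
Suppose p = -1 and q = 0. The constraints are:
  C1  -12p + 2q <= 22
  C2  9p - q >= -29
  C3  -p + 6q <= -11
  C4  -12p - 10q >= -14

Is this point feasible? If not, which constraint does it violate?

not feasible — violates C3

Constraint C3: -p + 6q = 1, which is not ≤ -11. All other constraints are satisfied.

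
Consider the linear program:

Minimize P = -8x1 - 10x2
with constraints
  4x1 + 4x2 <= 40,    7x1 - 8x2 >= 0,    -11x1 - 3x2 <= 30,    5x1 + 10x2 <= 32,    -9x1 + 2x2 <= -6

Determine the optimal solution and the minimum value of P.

Corner points and P = -8x1 - 10x2:
  (68/5, -18/5) → P = -364/5
  (128/55, 112/55) → P = -2144/55
  (24/29, 21/29) → P = -402/29
  (-6/7, -48/7) → P = 528/7
The feasible region is unbounded (it extends along (1, -1), (3, -11)), but P strictly increases along every unbounded feasible direction, so there is no improving ray and the minimum is attained at a vertex.

x1 = 68/5, x2 = -18/5, minimum P = -364/5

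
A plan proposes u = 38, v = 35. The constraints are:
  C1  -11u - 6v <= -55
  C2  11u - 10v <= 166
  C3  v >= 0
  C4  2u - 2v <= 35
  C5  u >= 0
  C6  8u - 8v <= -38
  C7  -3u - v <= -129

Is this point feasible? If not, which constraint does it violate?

Constraint C6: 8u - 8v = 24, which is not ≤ -38. All other constraints are satisfied.

not feasible — violates C6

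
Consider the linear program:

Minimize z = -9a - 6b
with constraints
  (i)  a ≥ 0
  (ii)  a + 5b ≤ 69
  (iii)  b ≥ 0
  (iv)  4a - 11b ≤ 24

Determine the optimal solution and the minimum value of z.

a = 879/31, b = 252/31, minimum z = -9423/31

Feasible corners and z = -9a - 6b:
  (0, 69/5) → z = -414/5
  (0, 0) → z = 0
  (879/31, 252/31) → z = -9423/31
  (6, 0) → z = -54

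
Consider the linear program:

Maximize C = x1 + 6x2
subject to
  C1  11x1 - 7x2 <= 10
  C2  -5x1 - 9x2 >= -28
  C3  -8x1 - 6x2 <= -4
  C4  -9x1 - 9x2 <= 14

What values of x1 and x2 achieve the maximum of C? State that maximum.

x1 = -22/7, x2 = 34/7, maximum C = 26

Corner points and C = x1 + 6x2:
  (143/67, 129/67) → C = 917/67
  (44/61, -18/61) → C = -64/61
  (-22/7, 34/7) → C = 26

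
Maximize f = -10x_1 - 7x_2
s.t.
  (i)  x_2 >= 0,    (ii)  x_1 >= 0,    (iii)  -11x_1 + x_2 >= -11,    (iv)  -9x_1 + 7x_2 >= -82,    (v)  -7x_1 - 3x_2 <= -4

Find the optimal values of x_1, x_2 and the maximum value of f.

x_1 = 4/7, x_2 = 0, maximum f = -40/7

Extreme points and f = -10x_1 - 7x_2:
  (1, 0) → f = -10
  (4/7, 0) → f = -40/7
  (0, 4/3) → f = -28/3
The feasible region is unbounded (it extends along (0, 1), (1, 11)), but f strictly decreases along every unbounded feasible direction, so there is no improving ray and the maximum is attained at a vertex.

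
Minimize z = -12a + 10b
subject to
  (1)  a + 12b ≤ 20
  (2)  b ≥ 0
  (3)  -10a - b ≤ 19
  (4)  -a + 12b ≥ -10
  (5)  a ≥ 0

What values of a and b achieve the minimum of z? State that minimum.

a = 15, b = 5/12, minimum z = -1055/6

Feasible corners and z = -12a + 10b:
  (15, 5/12) → z = -1055/6
  (0, 5/3) → z = 50/3
  (10, 0) → z = -120
  (0, 0) → z = 0

The binding constraints are a + 12b = 20 and -a + 12b = -10.
Solving simultaneously gives a = 15, b = 5/12.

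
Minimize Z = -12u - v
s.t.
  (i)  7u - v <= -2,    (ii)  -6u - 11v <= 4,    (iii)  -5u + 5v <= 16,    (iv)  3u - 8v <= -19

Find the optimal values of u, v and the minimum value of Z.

The binding constraints are 7u - v = -2 and -5u + 5v = 16.
Solving simultaneously gives u = 1/5, v = 17/5.

u = 1/5, v = 17/5, minimum Z = -29/5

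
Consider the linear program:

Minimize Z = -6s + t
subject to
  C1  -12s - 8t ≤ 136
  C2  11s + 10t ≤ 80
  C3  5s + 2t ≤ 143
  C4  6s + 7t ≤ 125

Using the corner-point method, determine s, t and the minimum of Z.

s = 177/2, t = -599/4, minimum Z = -2723/4

Corner points and Z = -6s + t:
  (177/2, -599/4) → Z = -2723/4
  (-488/9, 193/3) → Z = 1169/3
  (635/14, -1173/28) → Z = -8793/28
  (-690/17, 895/17) → Z = 5035/17

The optimum lies where -12s - 8t = 136 and 5s + 2t = 143.
Solving simultaneously gives s = 177/2, t = -599/4.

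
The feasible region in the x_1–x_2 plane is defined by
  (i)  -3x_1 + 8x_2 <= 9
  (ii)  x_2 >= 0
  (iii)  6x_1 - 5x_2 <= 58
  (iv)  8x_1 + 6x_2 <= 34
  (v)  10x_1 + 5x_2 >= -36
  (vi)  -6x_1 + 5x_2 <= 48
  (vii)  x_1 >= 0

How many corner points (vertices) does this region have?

4

Of the 20 pairwise boundary intersections, those satisfying every inequality are:
  (109/41, 87/41)
  (0, 9/8)
  (17/4, 0)
  (0, 0)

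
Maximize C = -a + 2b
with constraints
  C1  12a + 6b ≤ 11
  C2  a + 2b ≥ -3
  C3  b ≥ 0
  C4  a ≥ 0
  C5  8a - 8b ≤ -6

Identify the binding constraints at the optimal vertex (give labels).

Corner points and C = -a + 2b:
  (0, 11/6) → C = 11/3
  (13/36, 10/9) → C = 67/36
  (0, 3/4) → C = 3/2

The maximum is at (0, 11/6). Substituting into each constraint, equality holds for C1 and C4; the remaining constraints have slack.

C1 and C4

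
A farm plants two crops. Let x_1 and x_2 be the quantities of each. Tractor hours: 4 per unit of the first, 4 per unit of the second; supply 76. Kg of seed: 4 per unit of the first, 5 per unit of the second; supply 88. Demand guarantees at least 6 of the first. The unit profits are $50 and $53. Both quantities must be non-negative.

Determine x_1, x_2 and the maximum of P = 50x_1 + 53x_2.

x_1 = 7, x_2 = 12, maximum P = 986

The binding constraints are 4x_1 + 4x_2 = 76 and 4x_1 + 5x_2 = 88.
Solving simultaneously gives x_1 = 7, x_2 = 12.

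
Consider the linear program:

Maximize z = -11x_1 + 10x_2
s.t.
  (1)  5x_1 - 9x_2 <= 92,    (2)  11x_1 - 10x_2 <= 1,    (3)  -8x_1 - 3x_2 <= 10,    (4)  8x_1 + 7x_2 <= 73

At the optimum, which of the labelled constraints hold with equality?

Corner points and z = -11x_1 + 10x_2:
  (-97/113, -118/113) → z = -1
  (737/157, 795/157) → z = -1
  (-289/32, 83/4) → z = 9819/32

The maximum is at (-289/32, 83/4). Substituting into each constraint, equality holds for (3) and (4); the remaining constraints have slack.

(3) and (4)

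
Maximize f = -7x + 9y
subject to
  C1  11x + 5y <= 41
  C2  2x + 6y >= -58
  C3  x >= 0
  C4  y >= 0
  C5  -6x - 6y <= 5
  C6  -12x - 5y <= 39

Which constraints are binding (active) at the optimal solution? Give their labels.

Extreme points and f = -7x + 9y:
  (0, 41/5) → f = 369/5
  (41/11, 0) → f = -287/11
  (0, 0) → f = 0

The maximum is at (0, 41/5). Substituting into each constraint, equality holds for C1 and C3; the remaining constraints have slack.

C1 and C3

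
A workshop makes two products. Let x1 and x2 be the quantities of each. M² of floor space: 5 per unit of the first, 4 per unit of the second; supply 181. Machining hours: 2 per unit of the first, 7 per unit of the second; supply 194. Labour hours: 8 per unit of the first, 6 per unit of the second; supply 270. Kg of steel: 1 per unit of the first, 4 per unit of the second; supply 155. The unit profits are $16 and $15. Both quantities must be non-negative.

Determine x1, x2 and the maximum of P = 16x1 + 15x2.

x1 = 33/2, x2 = 23, maximum P = 609

Vertices and P = 16x1 + 15x2:
  (0, 0) → P = 0
  (0, 194/7) → P = 2910/7
  (135/4, 0) → P = 540
  (33/2, 23) → P = 609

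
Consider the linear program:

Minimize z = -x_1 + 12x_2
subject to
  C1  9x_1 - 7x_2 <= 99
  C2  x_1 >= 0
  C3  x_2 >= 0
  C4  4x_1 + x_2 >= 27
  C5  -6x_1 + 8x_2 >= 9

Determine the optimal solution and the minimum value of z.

The feasible region is unbounded (it extends along (0, 1), (7, 9)), but z strictly increases along every unbounded feasible direction, so there is no improving ray and the minimum is attained at a vertex.

x_1 = 207/38, x_2 = 99/19, minimum z = 2169/38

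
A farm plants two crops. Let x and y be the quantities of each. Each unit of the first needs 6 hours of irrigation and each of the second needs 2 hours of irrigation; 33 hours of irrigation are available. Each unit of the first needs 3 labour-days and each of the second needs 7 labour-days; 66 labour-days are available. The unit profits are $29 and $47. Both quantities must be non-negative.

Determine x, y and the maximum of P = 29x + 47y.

x = 11/4, y = 33/4, maximum P = 935/2

Feasible corners and P = 29x + 47y:
  (0, 0) → P = 0
  (0, 66/7) → P = 3102/7
  (11/2, 0) → P = 319/2
  (11/4, 33/4) → P = 935/2

The binding constraints are 6x + 2y = 33 and 3x + 7y = 66.
Solving simultaneously gives x = 11/4, y = 33/4.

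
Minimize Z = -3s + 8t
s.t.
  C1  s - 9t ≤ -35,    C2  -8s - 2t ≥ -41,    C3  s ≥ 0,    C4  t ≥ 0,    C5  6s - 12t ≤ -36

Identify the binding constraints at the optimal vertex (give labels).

Vertices and Z = -3s + 8t:
  (0, 35/9) → Z = 280/9
  (16/7, 29/7) → Z = 184/7
  (0, 41/2) → Z = 164
  (35/9, 89/18) → Z = 251/9

The minimum is at (16/7, 29/7). Substituting into each constraint, equality holds for C1 and C5; the remaining constraints have slack.

C1 and C5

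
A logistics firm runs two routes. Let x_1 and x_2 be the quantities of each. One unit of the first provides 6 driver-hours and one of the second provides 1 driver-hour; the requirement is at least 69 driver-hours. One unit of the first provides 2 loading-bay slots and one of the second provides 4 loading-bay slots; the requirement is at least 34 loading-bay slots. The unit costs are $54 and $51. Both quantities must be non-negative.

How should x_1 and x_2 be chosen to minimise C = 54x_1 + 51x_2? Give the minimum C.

Corner points and C = 54x_1 + 51x_2:
  (0, 69) → C = 3519
  (17, 0) → C = 918
  (11, 3) → C = 747
The feasible region is unbounded (it extends along (0, 1), (1, 0)), but C strictly increases along every unbounded feasible direction, so there is no improving ray and the minimum is attained at a vertex.

The binding constraints are 6x_1 + x_2 = 69 and 2x_1 + 4x_2 = 34.
Solving simultaneously gives x_1 = 11, x_2 = 3.

x_1 = 11, x_2 = 3, minimum C = 747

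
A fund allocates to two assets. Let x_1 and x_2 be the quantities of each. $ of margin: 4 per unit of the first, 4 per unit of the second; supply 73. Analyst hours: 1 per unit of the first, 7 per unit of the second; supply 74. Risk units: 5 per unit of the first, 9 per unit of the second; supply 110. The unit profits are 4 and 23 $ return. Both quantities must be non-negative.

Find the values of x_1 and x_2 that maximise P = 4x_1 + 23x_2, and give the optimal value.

x_1 = 4, x_2 = 10, maximum P = 246

Feasible corners and P = 4x_1 + 23x_2:
  (0, 0) → P = 0
  (0, 74/7) → P = 1702/7
  (73/4, 0) → P = 73
  (217/16, 75/16) → P = 2593/16
  (4, 10) → P = 246

The binding constraints are x_1 + 7x_2 = 74 and 5x_1 + 9x_2 = 110.
Solving simultaneously gives x_1 = 4, x_2 = 10.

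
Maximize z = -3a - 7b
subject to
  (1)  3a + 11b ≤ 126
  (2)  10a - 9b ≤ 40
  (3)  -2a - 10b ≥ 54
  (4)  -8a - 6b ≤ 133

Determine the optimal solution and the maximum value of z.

Feasible corners and z = -3a - 7b:
  (-43/59, -310/59) → z = 2299/59
  (-29/4, -25/2) → z = 437/4
  (-503/34, -83/34) → z = 1045/17

The optimum lies where 10a - 9b = 40 and -8a - 6b = 133.
Solving simultaneously gives a = -29/4, b = -25/2.

a = -29/4, b = -25/2, maximum z = 437/4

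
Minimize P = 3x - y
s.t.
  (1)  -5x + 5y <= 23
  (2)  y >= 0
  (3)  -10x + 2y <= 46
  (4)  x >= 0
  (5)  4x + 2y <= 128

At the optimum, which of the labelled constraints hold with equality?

Feasible corners and P = 3x - y:
  (0, 23/5) → P = -23/5
  (99/5, 122/5) → P = 35
  (0, 0) → P = 0
  (32, 0) → P = 96

The minimum is at (0, 23/5). Substituting into each constraint, equality holds for (1) and (4); the remaining constraints have slack.

(1) and (4)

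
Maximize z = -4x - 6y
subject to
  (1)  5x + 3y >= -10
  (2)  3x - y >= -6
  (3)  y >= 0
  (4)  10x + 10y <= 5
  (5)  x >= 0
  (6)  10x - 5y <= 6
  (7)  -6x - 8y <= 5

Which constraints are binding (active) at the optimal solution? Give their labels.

Vertices and z = -4x - 6y:
  (1/2, 0) → z = -2
  (0, 0) → z = 0
  (0, 1/2) → z = -3

The maximum is at (0, 0). Substituting into each constraint, equality holds for (3) and (5); the remaining constraints have slack.

(3) and (5)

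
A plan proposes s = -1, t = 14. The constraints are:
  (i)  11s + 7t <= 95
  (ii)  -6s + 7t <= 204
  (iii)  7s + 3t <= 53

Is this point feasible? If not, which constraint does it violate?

(i): 87 ≤ 95 ✓
(ii): 104 ≤ 204 ✓
(iii): 35 ≤ 53 ✓

feasible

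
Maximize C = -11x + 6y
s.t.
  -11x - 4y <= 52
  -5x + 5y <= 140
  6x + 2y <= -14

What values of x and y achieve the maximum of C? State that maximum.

x = -164/15, y = 256/15, maximum C = 668/3

Feasible corners and C = -11x + 6y:
  (-164/15, 256/15) → C = 668/3
  (24, -79) → C = -738
  (-35/4, 77/4) → C = 847/4

At the optimal vertex, -11x - 4y = 52 and -5x + 5y = 140.
Solving simultaneously gives x = -164/15, y = 256/15.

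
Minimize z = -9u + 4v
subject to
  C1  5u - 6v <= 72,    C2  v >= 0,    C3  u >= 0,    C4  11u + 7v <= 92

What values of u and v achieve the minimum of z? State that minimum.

u = 92/11, v = 0, minimum z = -828/11

Extreme points and z = -9u + 4v:
  (0, 0) → z = 0
  (92/11, 0) → z = -828/11
  (0, 92/7) → z = 368/7

The binding constraints are v = 0 and 11u + 7v = 92.
Solving simultaneously gives u = 92/11, v = 0.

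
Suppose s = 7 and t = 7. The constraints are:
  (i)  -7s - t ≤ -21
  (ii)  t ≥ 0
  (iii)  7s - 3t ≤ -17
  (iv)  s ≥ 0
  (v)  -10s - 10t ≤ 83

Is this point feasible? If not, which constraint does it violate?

Constraint (iii): 7s - 3t = 28, which is not ≤ -17. All other constraints are satisfied.

not feasible — violates (iii)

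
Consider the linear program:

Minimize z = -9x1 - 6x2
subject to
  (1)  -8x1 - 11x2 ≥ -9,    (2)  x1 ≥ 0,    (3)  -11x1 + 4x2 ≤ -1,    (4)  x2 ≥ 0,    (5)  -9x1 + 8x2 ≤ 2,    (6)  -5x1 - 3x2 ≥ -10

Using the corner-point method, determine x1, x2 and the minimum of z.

x1 = 9/8, x2 = 0, minimum z = -81/8

Vertices and z = -9x1 - 6x2:
  (47/153, 91/153) → z = -19/3
  (9/8, 0) → z = -81/8
  (1/11, 0) → z = -9/11

The optimum lies where -8x1 - 11x2 = -9 and x2 = 0.
Solving simultaneously gives x1 = 9/8, x2 = 0.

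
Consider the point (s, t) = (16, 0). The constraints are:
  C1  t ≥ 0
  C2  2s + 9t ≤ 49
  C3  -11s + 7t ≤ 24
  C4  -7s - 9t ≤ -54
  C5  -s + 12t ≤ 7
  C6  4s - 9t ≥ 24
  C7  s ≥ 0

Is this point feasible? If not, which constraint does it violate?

C1: 0 ≥ 0 ✓
C2: 32 ≤ 49 ✓
C3: -176 ≤ 24 ✓
C4: -112 ≤ -54 ✓
C5: -16 ≤ 7 ✓
C6: 64 ≥ 24 ✓
C7: 16 ≥ 0 ✓

feasible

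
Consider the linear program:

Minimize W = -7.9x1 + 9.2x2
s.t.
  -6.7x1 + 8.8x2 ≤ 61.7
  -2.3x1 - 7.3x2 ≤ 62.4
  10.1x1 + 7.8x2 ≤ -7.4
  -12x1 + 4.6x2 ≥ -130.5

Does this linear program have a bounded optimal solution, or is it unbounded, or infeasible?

bounded optimum

Feasible corners and W = -7.9x1 + 9.2x2:
  (-99953/6915, -27617/6915) → W = 5355523/69150
  (-27319/7057, 57359/14114) → W = 959343/14114
  (66561/9818, -104895/9818) → W = -14908659/98180
  (49193/7003, -140685/14006) → W = -10357757/70030
The feasible region has finitely many vertices and no improving ray; the minimum is -14908659/98180 at (66561/9818, -104895/9818).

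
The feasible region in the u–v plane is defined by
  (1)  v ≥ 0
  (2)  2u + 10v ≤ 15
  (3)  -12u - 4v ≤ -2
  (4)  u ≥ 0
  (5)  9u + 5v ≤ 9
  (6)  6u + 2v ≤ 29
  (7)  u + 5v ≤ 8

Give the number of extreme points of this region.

Intersecting each pair of boundary lines and keeping only the points that satisfy every inequality leaves:
  (1/6, 0)
  (1, 0)
  (0, 3/2)
  (3/16, 117/80)
  (0, 1/2)

5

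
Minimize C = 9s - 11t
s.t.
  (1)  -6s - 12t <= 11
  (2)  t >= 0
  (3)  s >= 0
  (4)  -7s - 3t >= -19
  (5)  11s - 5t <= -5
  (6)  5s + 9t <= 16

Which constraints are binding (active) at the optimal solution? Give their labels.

Vertices and C = 9s - 11t:
  (0, 1) → C = -11
  (0, 16/9) → C = -176/9
  (35/124, 201/124) → C = -474/31

The minimum is at (0, 16/9). Substituting into each constraint, equality holds for (3) and (6); the remaining constraints have slack.

(3) and (6)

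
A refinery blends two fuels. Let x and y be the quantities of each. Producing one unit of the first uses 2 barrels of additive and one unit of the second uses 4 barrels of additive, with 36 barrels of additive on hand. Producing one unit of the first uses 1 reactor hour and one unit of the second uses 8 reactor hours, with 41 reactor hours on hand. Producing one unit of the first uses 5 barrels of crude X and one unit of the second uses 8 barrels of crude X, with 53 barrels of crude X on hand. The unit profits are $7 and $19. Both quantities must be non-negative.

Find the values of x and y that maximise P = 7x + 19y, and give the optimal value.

Feasible corners and P = 7x + 19y:
  (0, 0) → P = 0
  (0, 41/8) → P = 779/8
  (53/5, 0) → P = 371/5
  (3, 19/4) → P = 445/4

At the optimal vertex, x + 8y = 41 and 5x + 8y = 53.
Solving simultaneously gives x = 3, y = 19/4.

x = 3, y = 19/4, maximum P = 445/4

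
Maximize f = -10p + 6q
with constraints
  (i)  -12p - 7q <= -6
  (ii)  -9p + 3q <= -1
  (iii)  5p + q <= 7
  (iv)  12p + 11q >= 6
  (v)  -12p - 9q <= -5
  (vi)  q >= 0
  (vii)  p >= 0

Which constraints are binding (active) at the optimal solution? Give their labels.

Feasible corners and f = -10p + 6q:
  (25/99, 14/33) → f = 2/99
  (1/2, 0) → f = -5
  (11/12, 29/12) → f = 16/3
  (7/5, 0) → f = -14

The maximum is at (11/12, 29/12). Substituting into each constraint, equality holds for (ii) and (iii); the remaining constraints have slack.

(ii) and (iii)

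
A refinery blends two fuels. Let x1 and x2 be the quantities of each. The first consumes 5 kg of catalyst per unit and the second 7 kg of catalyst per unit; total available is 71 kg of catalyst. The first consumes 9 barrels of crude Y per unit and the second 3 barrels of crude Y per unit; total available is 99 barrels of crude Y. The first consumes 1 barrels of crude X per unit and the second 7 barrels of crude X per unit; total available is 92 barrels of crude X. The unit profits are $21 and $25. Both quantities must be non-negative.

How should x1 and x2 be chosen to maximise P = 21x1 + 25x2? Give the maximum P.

x1 = 10, x2 = 3, maximum P = 285

Feasible corners and P = 21x1 + 25x2:
  (0, 0) → P = 0
  (0, 71/7) → P = 1775/7
  (11, 0) → P = 231
  (10, 3) → P = 285

The optimum lies where 5x1 + 7x2 = 71 and 9x1 + 3x2 = 99.
Solving simultaneously gives x1 = 10, x2 = 3.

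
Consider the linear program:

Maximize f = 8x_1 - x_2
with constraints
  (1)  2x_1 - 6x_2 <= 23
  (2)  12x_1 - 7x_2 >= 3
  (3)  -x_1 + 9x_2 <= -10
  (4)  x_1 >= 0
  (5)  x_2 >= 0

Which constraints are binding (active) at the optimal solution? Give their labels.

(1) and (3)

Extreme points and f = 8x_1 - x_2:
  (49/4, 1/4) → f = 391/4
  (23/2, 0) → f = 92
  (10, 0) → f = 80

The maximum is at (49/4, 1/4). Substituting into each constraint, equality holds for (1) and (3); the remaining constraints have slack.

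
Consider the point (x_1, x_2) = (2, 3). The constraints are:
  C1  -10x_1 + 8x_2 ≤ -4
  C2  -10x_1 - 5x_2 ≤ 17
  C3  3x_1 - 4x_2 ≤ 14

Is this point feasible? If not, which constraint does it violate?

Constraint C1: -10x_1 + 8x_2 = 4, which is not ≤ -4. All other constraints are satisfied.

not feasible — violates C1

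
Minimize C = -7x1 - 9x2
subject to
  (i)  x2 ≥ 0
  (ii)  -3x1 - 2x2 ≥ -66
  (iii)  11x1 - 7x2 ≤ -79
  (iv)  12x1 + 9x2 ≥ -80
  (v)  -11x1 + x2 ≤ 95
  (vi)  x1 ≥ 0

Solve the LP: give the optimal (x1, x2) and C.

x1 = 0, x2 = 33, minimum C = -297

Feasible corners and C = -7x1 - 9x2:
  (304/43, 963/43) → C = -10795/43
  (0, 33) → C = -297
  (0, 79/7) → C = -711/7

At the optimal vertex, -3x1 - 2x2 = -66 and x1 = 0.
Solving simultaneously gives x1 = 0, x2 = 33.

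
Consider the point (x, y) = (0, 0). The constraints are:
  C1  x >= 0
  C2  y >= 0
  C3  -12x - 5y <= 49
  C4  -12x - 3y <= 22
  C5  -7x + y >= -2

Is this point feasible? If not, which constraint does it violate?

feasible

C1: 0 ≥ 0 ✓
C2: 0 ≥ 0 ✓
C3: 0 ≤ 49 ✓
C4: 0 ≤ 22 ✓
C5: 0 ≥ -2 ✓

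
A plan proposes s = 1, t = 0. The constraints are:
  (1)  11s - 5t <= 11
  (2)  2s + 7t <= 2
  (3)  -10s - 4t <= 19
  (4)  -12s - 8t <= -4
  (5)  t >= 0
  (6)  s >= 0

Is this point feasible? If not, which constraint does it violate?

feasible

(1): 11 ≤ 11 ✓
(2): 2 ≤ 2 ✓
(3): -10 ≤ 19 ✓
(4): -12 ≤ -4 ✓
(5): 0 ≥ 0 ✓
(6): 1 ≥ 0 ✓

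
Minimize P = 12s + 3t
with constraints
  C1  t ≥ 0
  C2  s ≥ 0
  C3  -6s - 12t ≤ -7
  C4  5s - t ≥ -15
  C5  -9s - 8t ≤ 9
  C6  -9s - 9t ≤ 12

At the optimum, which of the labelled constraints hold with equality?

Extreme points and P = 12s + 3t:
  (7/6, 0) → P = 14
  (0, 7/12) → P = 7/4
  (0, 15) → P = 45
The feasible region is unbounded (it extends along (1, 5), (1, 0)), but P strictly increases along every unbounded feasible direction, so there is no improving ray and the minimum is attained at a vertex.

The minimum is at (0, 7/12). Substituting into each constraint, equality holds for C2 and C3; the remaining constraints have slack.

C2 and C3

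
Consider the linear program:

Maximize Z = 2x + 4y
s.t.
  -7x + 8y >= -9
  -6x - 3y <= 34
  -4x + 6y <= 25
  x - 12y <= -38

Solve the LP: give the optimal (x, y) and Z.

x = 127/5, y = 211/10, maximum Z = 676/5

Extreme points and Z = 2x + 4y:
  (127/5, 211/10) → Z = 676/5
  (103/19, 275/76) → Z = 481/19
  (-12/7, 127/42) → Z = 26/3

The optimum lies where -7x + 8y = -9 and -4x + 6y = 25.
Solving simultaneously gives x = 127/5, y = 211/10.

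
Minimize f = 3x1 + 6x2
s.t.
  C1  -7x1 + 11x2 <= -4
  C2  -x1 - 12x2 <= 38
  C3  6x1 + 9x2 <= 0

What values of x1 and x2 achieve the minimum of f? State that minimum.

x1 = -74/19, x2 = -54/19, minimum f = -546/19

Feasible corners and f = 3x1 + 6x2:
  (-74/19, -54/19) → f = -546/19
  (12/43, -8/43) → f = -12/43
  (38/7, -76/21) → f = -38/7

The optimum lies where -7x1 + 11x2 = -4 and -x1 - 12x2 = 38.
Solving simultaneously gives x1 = -74/19, x2 = -54/19.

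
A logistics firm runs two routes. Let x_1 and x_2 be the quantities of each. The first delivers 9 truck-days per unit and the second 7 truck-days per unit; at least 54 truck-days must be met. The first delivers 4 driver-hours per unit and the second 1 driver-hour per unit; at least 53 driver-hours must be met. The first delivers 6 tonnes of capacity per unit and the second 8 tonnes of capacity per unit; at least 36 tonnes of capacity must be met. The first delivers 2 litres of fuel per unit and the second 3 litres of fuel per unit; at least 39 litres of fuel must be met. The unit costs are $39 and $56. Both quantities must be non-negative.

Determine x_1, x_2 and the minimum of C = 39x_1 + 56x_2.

Vertices and C = 39x_1 + 56x_2:
  (0, 53) → C = 2968
  (39/2, 0) → C = 1521/2
  (12, 5) → C = 748
The feasible region is unbounded (it extends along (0, 1), (1, 0)), but C strictly increases along every unbounded feasible direction, so there is no improving ray and the minimum is attained at a vertex.

The optimum lies where 4x_1 + x_2 = 53 and 2x_1 + 3x_2 = 39.
Solving simultaneously gives x_1 = 12, x_2 = 5.

x_1 = 12, x_2 = 5, minimum C = 748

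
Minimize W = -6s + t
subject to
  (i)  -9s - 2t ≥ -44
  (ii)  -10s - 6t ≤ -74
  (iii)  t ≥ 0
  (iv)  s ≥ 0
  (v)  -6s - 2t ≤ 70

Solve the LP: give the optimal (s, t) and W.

s = 58/17, t = 113/17, minimum W = -235/17

Vertices and W = -6s + t:
  (58/17, 113/17) → W = -235/17
  (0, 22) → W = 22
  (0, 37/3) → W = 37/3

The binding constraints are -9s - 2t = -44 and -10s - 6t = -74.
Solving simultaneously gives s = 58/17, t = 113/17.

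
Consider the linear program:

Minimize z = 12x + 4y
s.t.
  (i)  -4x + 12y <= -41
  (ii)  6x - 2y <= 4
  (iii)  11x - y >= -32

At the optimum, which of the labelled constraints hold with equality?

(ii) and (iii)

Feasible corners and z = 12x + 4y:
  (-17/32, -115/32) → z = -83/4
  (-425/128, -579/128) → z = -927/16
  (-17/4, -59/4) → z = -110

The minimum is at (-17/4, -59/4). Substituting into each constraint, equality holds for (ii) and (iii); the remaining constraints have slack.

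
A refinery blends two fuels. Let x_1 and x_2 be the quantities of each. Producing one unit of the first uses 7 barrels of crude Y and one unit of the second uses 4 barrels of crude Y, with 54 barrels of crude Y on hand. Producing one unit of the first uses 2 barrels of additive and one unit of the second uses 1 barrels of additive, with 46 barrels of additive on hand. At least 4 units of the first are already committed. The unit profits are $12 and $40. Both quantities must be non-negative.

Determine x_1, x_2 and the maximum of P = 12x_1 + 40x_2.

x_1 = 4, x_2 = 13/2, maximum P = 308

At the optimal vertex, 7x_1 + 4x_2 = 54 and x_1 = 4.
Solving simultaneously gives x_1 = 4, x_2 = 13/2.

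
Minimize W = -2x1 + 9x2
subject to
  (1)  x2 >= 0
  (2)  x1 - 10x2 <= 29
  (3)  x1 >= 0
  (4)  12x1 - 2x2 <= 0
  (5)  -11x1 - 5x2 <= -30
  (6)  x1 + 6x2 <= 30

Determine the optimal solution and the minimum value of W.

Feasible corners and W = -2x1 + 9x2:
  (30/41, 180/41) → W = 1560/41
  (30/37, 180/37) → W = 1560/37
  (30/61, 300/61) → W = 2640/61

x1 = 30/41, x2 = 180/41, minimum W = 1560/41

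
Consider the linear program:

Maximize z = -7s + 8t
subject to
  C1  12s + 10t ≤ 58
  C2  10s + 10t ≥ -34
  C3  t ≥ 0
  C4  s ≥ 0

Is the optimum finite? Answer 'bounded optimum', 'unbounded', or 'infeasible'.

bounded optimum

Extreme points and z = -7s + 8t:
  (29/6, 0) → z = -203/6
  (0, 29/5) → z = 232/5
  (0, 0) → z = 0
The feasible region has finitely many vertices and no improving ray; the maximum is 232/5 at (0, 29/5).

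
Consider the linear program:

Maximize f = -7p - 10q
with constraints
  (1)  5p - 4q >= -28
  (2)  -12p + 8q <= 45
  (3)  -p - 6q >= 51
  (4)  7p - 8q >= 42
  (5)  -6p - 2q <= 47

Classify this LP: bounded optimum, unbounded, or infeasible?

unbounded

From the feasible point (-78/25, -399/50), moving in the direction (2, -6) keeps every constraint satisfied while f increases without bound.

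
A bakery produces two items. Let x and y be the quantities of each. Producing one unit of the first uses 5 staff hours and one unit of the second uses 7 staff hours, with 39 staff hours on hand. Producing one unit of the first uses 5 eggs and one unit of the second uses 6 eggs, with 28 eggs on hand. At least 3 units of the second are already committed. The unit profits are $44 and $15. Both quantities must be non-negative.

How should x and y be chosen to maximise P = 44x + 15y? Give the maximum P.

Extreme points and P = 44x + 15y:
  (0, 14/3) → P = 70
  (0, 3) → P = 45
  (2, 3) → P = 133

x = 2, y = 3, maximum P = 133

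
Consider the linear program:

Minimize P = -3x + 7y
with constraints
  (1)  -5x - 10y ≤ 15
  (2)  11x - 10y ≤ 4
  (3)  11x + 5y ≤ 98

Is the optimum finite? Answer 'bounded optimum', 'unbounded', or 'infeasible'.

bounded optimum

Vertices and P = -3x + 7y:
  (-11/16, -37/32) → P = -193/32
  (200/33, 94/15) → P = 4238/165
The feasible region has finitely many vertices and no improving ray; the minimum is -193/32 at (-11/16, -37/32).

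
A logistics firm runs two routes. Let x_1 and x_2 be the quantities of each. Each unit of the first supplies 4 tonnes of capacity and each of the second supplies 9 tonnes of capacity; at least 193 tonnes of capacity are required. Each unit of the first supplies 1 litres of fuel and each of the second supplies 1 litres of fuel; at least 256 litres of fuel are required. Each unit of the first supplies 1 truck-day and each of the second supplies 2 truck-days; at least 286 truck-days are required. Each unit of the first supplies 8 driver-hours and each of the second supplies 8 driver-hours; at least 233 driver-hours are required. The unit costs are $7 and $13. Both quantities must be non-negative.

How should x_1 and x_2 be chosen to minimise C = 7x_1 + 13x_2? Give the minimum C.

Vertices and C = 7x_1 + 13x_2:
  (0, 256) → C = 3328
  (286, 0) → C = 2002
  (226, 30) → C = 1972
The feasible region is unbounded (it extends along (0, 1), (1, 0)), but C strictly increases along every unbounded feasible direction, so there is no improving ray and the minimum is attained at a vertex.

At the optimal vertex, x_1 + x_2 = 256 and x_1 + 2x_2 = 286.
Solving simultaneously gives x_1 = 226, x_2 = 30.

x_1 = 226, x_2 = 30, minimum C = 1972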